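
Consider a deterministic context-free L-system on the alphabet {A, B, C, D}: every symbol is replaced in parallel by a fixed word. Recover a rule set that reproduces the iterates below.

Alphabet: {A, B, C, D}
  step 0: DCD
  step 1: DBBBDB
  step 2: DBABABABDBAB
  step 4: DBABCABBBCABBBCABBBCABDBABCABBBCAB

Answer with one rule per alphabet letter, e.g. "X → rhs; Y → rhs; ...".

A->C, B->AB, C->BB, D->DB

  step 1 ⇒ step 2: DBBBDB ⇒ DB·AB·AB·AB·DB·AB
    B ↦ AB
    D ↦ DB
    A ↦ C  (constrained at step 2)
  step 0 ⇒ step 1: DCD ⇒ DB·BB·DB
    C ↦ BB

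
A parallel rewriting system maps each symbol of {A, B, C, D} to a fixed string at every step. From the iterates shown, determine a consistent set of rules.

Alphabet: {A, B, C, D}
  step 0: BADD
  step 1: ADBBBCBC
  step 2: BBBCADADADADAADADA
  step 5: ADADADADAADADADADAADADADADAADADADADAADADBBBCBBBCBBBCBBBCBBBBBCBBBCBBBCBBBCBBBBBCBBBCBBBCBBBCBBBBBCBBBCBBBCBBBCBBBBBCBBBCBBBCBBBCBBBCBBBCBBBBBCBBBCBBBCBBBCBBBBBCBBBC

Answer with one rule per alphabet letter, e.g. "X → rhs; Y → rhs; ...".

  step 1 ⇒ step 2: ADBBBCBC ⇒ BB·BC·AD·AD·AD·ADA·AD·ADA
    A ↦ BB
    B ↦ AD
    C ↦ ADA
    D ↦ BC

A->BB, B->AD, C->ADA, D->BC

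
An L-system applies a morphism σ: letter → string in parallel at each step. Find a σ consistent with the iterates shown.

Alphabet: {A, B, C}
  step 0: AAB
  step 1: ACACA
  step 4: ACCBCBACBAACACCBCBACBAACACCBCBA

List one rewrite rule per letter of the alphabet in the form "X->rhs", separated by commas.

  step 0 ⇒ step 1: AAB ⇒ AC·AC·A
    A ↦ AC
    B ↦ A
    C ↦ CB  (constrained at step 1)

A->AC, B->A, C->CB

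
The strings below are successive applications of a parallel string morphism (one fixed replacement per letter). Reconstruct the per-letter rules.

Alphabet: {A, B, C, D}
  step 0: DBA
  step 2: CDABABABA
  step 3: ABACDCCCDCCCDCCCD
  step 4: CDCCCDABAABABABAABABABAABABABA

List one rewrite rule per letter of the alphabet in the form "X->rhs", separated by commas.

  step 3 ⇒ step 4: ABACDCCCDCCCDCCCD ⇒ CD·CC·CD·AB·A·AB·AB·AB·A·AB·AB·AB·A·AB·AB·AB·A
    A ↦ CD
    B ↦ CC
    C ↦ AB
    D ↦ A

A->CD, B->CC, C->AB, D->A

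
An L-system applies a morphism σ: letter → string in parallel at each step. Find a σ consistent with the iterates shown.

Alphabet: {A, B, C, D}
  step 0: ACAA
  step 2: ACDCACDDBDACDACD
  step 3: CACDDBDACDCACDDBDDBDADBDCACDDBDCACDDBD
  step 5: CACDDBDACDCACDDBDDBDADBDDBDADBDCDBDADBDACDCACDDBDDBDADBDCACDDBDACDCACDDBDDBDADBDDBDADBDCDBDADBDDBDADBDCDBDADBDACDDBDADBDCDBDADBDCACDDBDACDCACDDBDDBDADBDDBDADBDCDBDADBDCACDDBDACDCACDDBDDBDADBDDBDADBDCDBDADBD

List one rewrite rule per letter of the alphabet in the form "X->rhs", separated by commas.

  step 2 ⇒ step 3: ACDCACDDBDACDACD ⇒ C·ACD·DBD·ACD·C·ACD·DBD·DBD·A·DBD·C·ACD·DBD·C·ACD·DBD
    A ↦ C
    B ↦ A
    C ↦ ACD
    D ↦ DBD

A->C, B->A, C->ACD, D->DBD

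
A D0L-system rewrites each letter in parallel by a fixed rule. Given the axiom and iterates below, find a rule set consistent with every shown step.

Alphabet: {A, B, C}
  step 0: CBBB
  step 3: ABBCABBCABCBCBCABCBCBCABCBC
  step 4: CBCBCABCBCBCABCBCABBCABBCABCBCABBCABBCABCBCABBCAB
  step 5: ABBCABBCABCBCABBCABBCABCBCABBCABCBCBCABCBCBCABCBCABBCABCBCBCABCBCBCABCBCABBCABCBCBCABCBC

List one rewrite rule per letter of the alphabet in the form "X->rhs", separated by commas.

  step 4 ⇒ step 5: CBCBCABCBCBCABCBCABBCABBCABCBCABBCABBCABCBCABBCAB ⇒ AB·BC·AB·BC·AB·C·BC·AB·BC·AB·BC·AB·C·BC·AB·BC·AB·C·BC·BC·AB·C·BC·BC·AB·C·BC·AB·BC·AB·C·BC·BC·AB·C·BC·BC·AB·C·BC·AB·BC·AB·C·BC·BC·AB·C·BC
    A ↦ C
    B ↦ BC
    C ↦ AB

A->C, B->BC, C->AB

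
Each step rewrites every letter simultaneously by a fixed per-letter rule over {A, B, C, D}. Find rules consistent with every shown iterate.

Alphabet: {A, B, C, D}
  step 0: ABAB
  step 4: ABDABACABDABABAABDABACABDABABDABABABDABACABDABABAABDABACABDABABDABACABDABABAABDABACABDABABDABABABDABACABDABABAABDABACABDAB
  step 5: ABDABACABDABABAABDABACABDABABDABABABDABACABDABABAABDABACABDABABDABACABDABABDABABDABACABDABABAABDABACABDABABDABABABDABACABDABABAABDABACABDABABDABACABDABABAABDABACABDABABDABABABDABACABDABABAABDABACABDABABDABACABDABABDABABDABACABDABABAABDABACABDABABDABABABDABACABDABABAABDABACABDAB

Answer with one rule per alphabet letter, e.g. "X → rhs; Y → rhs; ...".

A->AB, B->DAB, C->A, D->AC

  step 4 ⇒ step 5: ABDABACABDABABAABDABACABDABABDABABABDABACABDABABAABDABACABDABABDABACABDABABAABDABACABDABABDABABABDABACABDABABAABDABACABDAB ⇒ AB·DAB·AC·AB·DAB·AB·A·AB·DAB·AC·AB·DAB·AB·DAB·AB·AB·DAB·AC·AB·DAB·AB·A·AB·DAB·AC·AB·DAB·AB·DAB·AC·AB·DAB·AB·DAB·AB·DAB·AC·AB·DAB·AB·A·AB·DAB·AC·AB·DAB·AB·DAB·AB·AB·DAB·AC·AB·DAB·AB·A·AB·DAB·AC·AB·DAB·AB·DAB·AC·AB·DAB·AB·A·AB·DAB·AC·AB·DAB·AB·DAB·AB·AB·DAB·AC·AB·DAB·AB·A·AB·DAB·AC·AB·DAB·AB·DAB·AC·AB·DAB·AB·DAB·AB·DAB·AC·AB·DAB·AB·A·AB·DAB·AC·AB·DAB·AB·DAB·AB·AB·DAB·AC·AB·DAB·AB·A·AB·DAB·AC·AB·DAB
    A ↦ AB
    B ↦ DAB
    C ↦ A
    D ↦ AC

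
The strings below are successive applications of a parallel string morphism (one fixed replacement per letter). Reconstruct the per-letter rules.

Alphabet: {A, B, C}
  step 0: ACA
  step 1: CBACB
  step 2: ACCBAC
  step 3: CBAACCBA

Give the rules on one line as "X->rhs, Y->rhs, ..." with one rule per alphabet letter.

  step 2 ⇒ step 3: ACCBAC ⇒ CB·A·A·C·CB·A
    A ↦ CB
    B ↦ C
    C ↦ A

A->CB, B->C, C->A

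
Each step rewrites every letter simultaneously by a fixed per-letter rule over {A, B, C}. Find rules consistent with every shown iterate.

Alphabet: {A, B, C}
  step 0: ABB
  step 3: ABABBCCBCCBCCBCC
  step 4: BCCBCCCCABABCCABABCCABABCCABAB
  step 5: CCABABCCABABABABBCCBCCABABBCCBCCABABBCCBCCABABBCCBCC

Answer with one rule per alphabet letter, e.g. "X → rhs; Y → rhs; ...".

  step 4 ⇒ step 5: BCCBCCCCABABCCABABCCABABCCABAB ⇒ CC·AB·AB·CC·AB·AB·AB·AB·B·CC·B·CC·AB·AB·B·CC·B·CC·AB·AB·B·CC·B·CC·AB·AB·B·CC·B·CC
    A ↦ B
    B ↦ CC
    C ↦ AB

A->B, B->CC, C->AB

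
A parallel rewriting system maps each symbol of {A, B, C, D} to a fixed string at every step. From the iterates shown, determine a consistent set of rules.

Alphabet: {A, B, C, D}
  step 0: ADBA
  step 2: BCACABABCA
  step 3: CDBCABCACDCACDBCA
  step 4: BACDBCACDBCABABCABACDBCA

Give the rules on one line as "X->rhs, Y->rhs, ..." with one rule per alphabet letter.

  step 3 ⇒ step 4: CDBCABCACDCACDBCA ⇒ B·A·CD·B·CA·CD·B·CA·B·A·B·CA·B·A·CD·B·CA
    A ↦ CA
    B ↦ CD
    C ↦ B
    D ↦ A

A->CA, B->CD, C->B, D->A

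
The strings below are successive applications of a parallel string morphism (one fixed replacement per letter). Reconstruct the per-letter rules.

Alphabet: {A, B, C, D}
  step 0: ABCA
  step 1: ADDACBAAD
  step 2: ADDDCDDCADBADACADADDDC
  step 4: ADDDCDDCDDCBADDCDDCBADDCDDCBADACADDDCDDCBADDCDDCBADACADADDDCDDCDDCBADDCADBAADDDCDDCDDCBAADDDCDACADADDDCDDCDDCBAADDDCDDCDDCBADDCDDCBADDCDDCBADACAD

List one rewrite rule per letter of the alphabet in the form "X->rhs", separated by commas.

  step 1 ⇒ step 2: ADDACBAAD ⇒ AD·DDC·DDC·AD·BA·DAC·AD·AD·DDC
    A ↦ AD
    B ↦ DAC
    C ↦ BA
    D ↦ DDC

A->AD, B->DAC, C->BA, D->DDC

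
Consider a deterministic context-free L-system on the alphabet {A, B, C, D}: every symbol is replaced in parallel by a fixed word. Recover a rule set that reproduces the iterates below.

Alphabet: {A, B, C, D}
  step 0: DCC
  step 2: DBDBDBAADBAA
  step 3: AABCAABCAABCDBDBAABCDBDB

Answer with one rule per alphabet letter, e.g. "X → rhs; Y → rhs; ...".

  step 2 ⇒ step 3: DBDBDBAADBAA ⇒ AA·BC·AA·BC·AA·BC·DB·DB·AA·BC·DB·DB
    A ↦ DB
    B ↦ BC
    D ↦ AA
    C ↦ AD  (constrained at step 0)

A->DB, B->BC, C->AD, D->AA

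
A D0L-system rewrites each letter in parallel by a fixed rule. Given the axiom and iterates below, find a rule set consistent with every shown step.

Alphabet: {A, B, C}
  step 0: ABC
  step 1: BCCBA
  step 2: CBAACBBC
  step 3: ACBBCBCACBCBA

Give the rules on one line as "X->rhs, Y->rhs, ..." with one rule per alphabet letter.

  step 2 ⇒ step 3: CBAACBBC ⇒ A·CB·BC·BC·A·CB·CB·A
    A ↦ BC
    B ↦ CB
    C ↦ A

A->BC, B->CB, C->A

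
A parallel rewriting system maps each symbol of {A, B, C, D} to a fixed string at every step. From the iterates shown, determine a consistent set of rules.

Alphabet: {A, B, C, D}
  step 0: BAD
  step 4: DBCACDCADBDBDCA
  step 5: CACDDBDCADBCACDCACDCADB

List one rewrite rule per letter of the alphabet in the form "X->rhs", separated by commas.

  step 4 ⇒ step 5: DBCACDCADBDBDCA ⇒ CA·CD·D·B·D·CA·D·B·CA·CD·CA·CD·CA·D·B
    A ↦ B
    B ↦ CD
    C ↦ D
    D ↦ CA

A->B, B->CD, C->D, D->CA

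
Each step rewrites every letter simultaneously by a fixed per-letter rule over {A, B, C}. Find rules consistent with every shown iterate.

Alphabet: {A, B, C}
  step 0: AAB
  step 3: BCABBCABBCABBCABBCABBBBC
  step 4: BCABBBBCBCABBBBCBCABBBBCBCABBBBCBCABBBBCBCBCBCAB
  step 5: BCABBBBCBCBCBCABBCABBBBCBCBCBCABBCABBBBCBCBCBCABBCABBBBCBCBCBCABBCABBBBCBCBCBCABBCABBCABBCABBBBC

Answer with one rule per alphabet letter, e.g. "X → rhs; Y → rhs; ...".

  step 4 ⇒ step 5: BCABBBBCBCABBBBCBCABBBBCBCABBBBCBCABBBBCBCBCBCAB ⇒ BC·AB·BB·BC·BC·BC·BC·AB·BC·AB·BB·BC·BC·BC·BC·AB·BC·AB·BB·BC·BC·BC·BC·AB·BC·AB·BB·BC·BC·BC·BC·AB·BC·AB·BB·BC·BC·BC·BC·AB·BC·AB·BC·AB·BC·AB·BB·BC
    A ↦ BB
    B ↦ BC
    C ↦ AB

A->BB, B->BC, C->AB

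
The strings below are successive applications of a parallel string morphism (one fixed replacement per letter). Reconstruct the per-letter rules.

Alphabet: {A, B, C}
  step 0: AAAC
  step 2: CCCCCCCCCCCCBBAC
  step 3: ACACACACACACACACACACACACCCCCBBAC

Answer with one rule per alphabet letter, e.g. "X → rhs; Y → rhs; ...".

A->BB, B->CC, C->AC

  step 2 ⇒ step 3: CCCCCCCCCCCCBBAC ⇒ AC·AC·AC·AC·AC·AC·AC·AC·AC·AC·AC·AC·CC·CC·BB·AC
    A ↦ BB
    B ↦ CC
    C ↦ AC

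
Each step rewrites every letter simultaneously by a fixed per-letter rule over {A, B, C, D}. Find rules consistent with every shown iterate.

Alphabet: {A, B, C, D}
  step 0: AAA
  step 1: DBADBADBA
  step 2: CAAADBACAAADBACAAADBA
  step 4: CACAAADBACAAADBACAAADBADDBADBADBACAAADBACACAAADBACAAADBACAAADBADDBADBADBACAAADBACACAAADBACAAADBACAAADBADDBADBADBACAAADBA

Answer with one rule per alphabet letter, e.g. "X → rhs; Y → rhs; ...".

A->DBA, B->AA, C->D, D->CA

  step 1 ⇒ step 2: DBADBADBA ⇒ CA·AA·DBA·CA·AA·DBA·CA·AA·DBA
    A ↦ DBA
    B ↦ AA
    D ↦ CA
    C ↦ D  (constrained at step 2)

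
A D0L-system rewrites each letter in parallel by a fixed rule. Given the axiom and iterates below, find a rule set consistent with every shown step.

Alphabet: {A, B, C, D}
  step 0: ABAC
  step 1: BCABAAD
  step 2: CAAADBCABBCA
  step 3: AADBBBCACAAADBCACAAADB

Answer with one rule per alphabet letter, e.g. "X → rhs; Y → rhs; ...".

  step 2 ⇒ step 3: CAAADBCABBCA ⇒ AAD·B·B·B·CA·CA·AAD·B·CA·CA·AAD·B
    A ↦ B
    B ↦ CA
    C ↦ AAD
    D ↦ CA

A->B, B->CA, C->AAD, D->CA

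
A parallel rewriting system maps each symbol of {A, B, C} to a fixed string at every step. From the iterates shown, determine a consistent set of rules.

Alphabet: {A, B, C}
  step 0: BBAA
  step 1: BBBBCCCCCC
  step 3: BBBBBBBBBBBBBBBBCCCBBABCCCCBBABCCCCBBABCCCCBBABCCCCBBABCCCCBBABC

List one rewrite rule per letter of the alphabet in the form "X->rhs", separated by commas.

A->CCC, B->BB, C->ABC

  step 0 ⇒ step 1: BBAA ⇒ BB·BB·CCC·CCC
    A ↦ CCC
    B ↦ BB
    C ↦ ABC  (constrained at step 1)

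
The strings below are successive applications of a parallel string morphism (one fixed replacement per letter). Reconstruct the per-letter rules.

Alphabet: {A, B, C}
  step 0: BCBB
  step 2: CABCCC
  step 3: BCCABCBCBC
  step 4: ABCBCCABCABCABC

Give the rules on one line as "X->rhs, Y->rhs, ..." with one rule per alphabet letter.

  step 3 ⇒ step 4: BCCABCBCBC ⇒ A·BC·BC·C·A·BC·A·BC·A·BC
    A ↦ C
    B ↦ A
    C ↦ BC

A->C, B->A, C->BC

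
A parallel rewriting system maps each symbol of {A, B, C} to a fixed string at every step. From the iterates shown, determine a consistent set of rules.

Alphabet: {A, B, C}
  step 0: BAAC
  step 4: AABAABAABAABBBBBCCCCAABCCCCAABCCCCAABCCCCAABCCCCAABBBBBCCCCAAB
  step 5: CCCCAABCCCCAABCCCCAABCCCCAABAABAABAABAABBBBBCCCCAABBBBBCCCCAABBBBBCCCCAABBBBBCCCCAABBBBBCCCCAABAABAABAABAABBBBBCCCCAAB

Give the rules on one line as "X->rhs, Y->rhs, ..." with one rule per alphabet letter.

A->CC, B->AAB, C->B

  step 4 ⇒ step 5: AABAABAABAABBBBBCCCCAABCCCCAABCCCCAABCCCCAABCCCCAABBBBBCCCCAAB ⇒ CC·CC·AAB·CC·CC·AAB·CC·CC·AAB·CC·CC·AAB·AAB·AAB·AAB·AAB·B·B·B·B·CC·CC·AAB·B·B·B·B·CC·CC·AAB·B·B·B·B·CC·CC·AAB·B·B·B·B·CC·CC·AAB·B·B·B·B·CC·CC·AAB·AAB·AAB·AAB·AAB·B·B·B·B·CC·CC·AAB
    A ↦ CC
    B ↦ AAB
    C ↦ B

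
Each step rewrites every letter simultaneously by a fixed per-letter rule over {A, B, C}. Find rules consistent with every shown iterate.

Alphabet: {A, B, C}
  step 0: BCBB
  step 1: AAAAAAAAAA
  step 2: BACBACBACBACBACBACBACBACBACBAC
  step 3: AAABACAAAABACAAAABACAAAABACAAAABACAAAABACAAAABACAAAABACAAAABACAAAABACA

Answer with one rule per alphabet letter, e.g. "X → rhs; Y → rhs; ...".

  step 2 ⇒ step 3: BACBACBACBACBACBACBACBACBACBAC ⇒ AAA·BAC·A·AAA·BAC·A·AAA·BAC·A·AAA·BAC·A·AAA·BAC·A·AAA·BAC·A·AAA·BAC·A·AAA·BAC·A·AAA·BAC·A·AAA·BAC·A
    A ↦ BAC
    B ↦ AAA
    C ↦ A

A->BAC, B->AAA, C->A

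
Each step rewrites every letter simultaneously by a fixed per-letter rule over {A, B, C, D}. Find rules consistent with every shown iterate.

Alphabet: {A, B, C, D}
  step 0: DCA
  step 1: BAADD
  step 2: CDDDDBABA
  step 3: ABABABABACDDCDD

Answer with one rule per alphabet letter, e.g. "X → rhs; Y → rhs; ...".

A->DD, B->C, C->A, D->BA

  step 2 ⇒ step 3: CDDDDBABA ⇒ A·BA·BA·BA·BA·C·DD·C·DD
    A ↦ DD
    B ↦ C
    C ↦ A
    D ↦ BA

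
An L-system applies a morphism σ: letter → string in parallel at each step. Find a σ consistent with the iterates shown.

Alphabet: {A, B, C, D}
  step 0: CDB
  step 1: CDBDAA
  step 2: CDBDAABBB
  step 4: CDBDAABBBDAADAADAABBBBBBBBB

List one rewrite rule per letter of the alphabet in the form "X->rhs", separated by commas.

  step 1 ⇒ step 2: CDBDAA ⇒ CD·B·DAA·B·B·B
    A ↦ B
    B ↦ DAA
    C ↦ CD
    D ↦ B

A->B, B->DAA, C->CD, D->B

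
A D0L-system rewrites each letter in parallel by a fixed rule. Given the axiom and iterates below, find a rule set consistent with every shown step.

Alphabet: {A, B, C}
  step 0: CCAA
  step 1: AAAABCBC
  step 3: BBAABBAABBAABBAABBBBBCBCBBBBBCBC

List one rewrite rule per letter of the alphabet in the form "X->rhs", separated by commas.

A->BC, B->BB, C->AA

  step 0 ⇒ step 1: CCAA ⇒ AA·AA·BC·BC
    A ↦ BC
    C ↦ AA
    B ↦ BB  (constrained at step 1)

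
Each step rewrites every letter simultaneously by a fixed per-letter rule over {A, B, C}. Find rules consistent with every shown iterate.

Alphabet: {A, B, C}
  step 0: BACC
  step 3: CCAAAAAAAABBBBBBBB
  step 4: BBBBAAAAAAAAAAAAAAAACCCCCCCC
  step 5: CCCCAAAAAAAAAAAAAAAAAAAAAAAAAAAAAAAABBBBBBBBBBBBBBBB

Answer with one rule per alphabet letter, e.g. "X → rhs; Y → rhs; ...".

A->AA, B->C, C->BB

  step 4 ⇒ step 5: BBBBAAAAAAAAAAAAAAAACCCCCCCC ⇒ C·C·C·C·AA·AA·AA·AA·AA·AA·AA·AA·AA·AA·AA·AA·AA·AA·AA·AA·BB·BB·BB·BB·BB·BB·BB·BB
    A ↦ AA
    B ↦ C
    C ↦ BB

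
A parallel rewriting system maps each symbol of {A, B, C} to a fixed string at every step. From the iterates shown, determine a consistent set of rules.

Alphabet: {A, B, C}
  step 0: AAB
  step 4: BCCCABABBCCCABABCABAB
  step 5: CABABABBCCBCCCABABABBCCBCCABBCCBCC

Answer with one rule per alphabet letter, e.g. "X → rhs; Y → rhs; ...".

  step 4 ⇒ step 5: BCCCABABBCCCABABCABAB ⇒ C·AB·AB·AB·BC·C·BC·C·C·AB·AB·AB·BC·C·BC·C·AB·BC·C·BC·C
    A ↦ BC
    B ↦ C
    C ↦ AB

A->BC, B->C, C->AB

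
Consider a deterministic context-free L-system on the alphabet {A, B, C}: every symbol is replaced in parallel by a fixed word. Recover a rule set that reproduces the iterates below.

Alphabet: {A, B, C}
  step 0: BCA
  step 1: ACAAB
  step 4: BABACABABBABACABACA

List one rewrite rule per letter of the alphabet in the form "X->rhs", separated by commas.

  step 0 ⇒ step 1: BCA ⇒ ACA·A·B
    A ↦ B
    B ↦ ACA
    C ↦ A

A->B, B->ACA, C->A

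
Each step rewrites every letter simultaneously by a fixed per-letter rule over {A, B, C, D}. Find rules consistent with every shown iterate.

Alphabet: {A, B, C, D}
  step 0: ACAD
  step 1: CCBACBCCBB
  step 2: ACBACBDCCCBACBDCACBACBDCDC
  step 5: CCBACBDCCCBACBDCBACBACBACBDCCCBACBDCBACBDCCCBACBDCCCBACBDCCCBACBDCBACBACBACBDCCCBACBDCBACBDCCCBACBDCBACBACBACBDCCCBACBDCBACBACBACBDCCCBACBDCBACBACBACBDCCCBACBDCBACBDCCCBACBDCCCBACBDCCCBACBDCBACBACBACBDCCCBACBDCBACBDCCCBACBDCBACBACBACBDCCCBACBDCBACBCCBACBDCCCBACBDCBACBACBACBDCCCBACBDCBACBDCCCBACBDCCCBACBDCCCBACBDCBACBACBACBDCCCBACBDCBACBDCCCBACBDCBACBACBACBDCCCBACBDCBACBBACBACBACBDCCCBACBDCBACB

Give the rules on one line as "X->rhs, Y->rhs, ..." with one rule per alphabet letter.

A->CCB, B->DC, C->ACB, D->B

  step 1 ⇒ step 2: CCBACBCCBB ⇒ ACB·ACB·DC·CCB·ACB·DC·ACB·ACB·DC·DC
    A ↦ CCB
    B ↦ DC
    C ↦ ACB
  step 0 ⇒ step 1: ACAD ⇒ CCB·ACB·CCB·B
    D ↦ B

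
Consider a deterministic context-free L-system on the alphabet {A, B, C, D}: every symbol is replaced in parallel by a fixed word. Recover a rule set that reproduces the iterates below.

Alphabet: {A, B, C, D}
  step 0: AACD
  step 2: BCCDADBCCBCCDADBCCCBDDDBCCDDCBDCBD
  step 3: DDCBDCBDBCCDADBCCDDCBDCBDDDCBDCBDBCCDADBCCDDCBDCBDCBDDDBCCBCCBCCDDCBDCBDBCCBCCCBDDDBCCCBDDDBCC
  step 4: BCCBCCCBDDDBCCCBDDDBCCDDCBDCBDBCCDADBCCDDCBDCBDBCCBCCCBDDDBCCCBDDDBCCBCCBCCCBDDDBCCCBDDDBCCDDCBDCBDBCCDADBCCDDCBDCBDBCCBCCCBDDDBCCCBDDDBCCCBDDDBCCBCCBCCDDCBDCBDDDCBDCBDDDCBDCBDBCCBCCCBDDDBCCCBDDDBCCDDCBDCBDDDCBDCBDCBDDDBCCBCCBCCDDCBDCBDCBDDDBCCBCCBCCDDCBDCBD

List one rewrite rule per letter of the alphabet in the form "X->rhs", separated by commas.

A->DAD, B->DD, C->CBD, D->BCC

  step 3 ⇒ step 4: DDCBDCBDBCCDADBCCDDCBDCBDDDCBDCBDBCCDADBCCDDCBDCBDCBDDDBCCBCCBCCDDCBDCBDBCCBCCCBDDDBCCCBDDDBCC ⇒ BCC·BCC·CBD·DD·BCC·CBD·DD·BCC·DD·CBD·CBD·BCC·DAD·BCC·DD·CBD·CBD·BCC·BCC·CBD·DD·BCC·CBD·DD·BCC·BCC·BCC·CBD·DD·BCC·CBD·DD·BCC·DD·CBD·CBD·BCC·DAD·BCC·DD·CBD·CBD·BCC·BCC·CBD·DD·BCC·CBD·DD·BCC·CBD·DD·BCC·BCC·BCC·DD·CBD·CBD·DD·CBD·CBD·DD·CBD·CBD·BCC·BCC·CBD·DD·BCC·CBD·DD·BCC·DD·CBD·CBD·DD·CBD·CBD·CBD·DD·BCC·BCC·BCC·DD·CBD·CBD·CBD·DD·BCC·BCC·BCC·DD·CBD·CBD
    A ↦ DAD
    B ↦ DD
    C ↦ CBD
    D ↦ BCC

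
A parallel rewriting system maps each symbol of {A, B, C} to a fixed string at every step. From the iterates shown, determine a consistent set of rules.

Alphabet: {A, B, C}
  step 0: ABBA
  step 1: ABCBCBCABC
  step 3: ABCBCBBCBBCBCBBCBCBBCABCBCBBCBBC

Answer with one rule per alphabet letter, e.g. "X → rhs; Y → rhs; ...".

A->ABC, B->BC, C->B

  step 0 ⇒ step 1: ABBA ⇒ ABC·BC·BC·ABC
    A ↦ ABC
    B ↦ BC
    C ↦ B  (constrained at step 1)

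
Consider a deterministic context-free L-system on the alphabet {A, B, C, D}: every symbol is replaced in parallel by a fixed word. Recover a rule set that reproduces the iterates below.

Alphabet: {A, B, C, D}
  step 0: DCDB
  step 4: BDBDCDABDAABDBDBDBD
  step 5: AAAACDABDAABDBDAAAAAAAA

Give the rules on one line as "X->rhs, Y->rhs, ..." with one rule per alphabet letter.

A->BD, B->A, C->CD, D->A

  step 4 ⇒ step 5: BDBDCDABDAABDBDBDBD ⇒ A·A·A·A·CD·A·BD·A·A·BD·BD·A·A·A·A·A·A·A·A
    A ↦ BD
    B ↦ A
    C ↦ CD
    D ↦ A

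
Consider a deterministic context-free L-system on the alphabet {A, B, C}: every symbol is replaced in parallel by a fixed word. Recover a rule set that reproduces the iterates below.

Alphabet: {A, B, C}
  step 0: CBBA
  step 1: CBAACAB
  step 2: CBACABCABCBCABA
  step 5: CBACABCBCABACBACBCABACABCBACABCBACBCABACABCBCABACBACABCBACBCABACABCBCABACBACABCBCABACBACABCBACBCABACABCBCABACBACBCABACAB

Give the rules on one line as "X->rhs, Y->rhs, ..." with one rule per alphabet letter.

  step 1 ⇒ step 2: CBAACAB ⇒ CB·A·CAB·CAB·CB·CAB·A
    A ↦ CAB
    B ↦ A
    C ↦ CB

A->CAB, B->A, C->CB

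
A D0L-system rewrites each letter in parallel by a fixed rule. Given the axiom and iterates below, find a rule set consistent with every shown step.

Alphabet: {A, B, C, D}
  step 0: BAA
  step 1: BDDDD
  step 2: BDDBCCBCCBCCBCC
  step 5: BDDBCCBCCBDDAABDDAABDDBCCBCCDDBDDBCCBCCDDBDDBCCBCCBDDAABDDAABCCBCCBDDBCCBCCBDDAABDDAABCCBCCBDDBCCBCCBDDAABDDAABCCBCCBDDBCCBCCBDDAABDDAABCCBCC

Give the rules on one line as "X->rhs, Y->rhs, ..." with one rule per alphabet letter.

A->D, B->BDD, C->A, D->BCC

  step 1 ⇒ step 2: BDDDD ⇒ BDD·BCC·BCC·BCC·BCC
    B ↦ BDD
    D ↦ BCC
  step 0 ⇒ step 1: BAA ⇒ BDD·D·D
    A ↦ D
    C ↦ A  (constrained at step 2)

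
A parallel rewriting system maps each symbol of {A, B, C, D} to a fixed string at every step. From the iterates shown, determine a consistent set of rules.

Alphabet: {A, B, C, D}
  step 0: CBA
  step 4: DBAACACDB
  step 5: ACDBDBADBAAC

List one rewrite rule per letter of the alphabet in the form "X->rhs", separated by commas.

  step 4 ⇒ step 5: DBAACACDB ⇒ A·C·DB·DB·A·DB·A·A·C
    A ↦ DB
    B ↦ C
    C ↦ A
    D ↦ A

A->DB, B->C, C->A, D->A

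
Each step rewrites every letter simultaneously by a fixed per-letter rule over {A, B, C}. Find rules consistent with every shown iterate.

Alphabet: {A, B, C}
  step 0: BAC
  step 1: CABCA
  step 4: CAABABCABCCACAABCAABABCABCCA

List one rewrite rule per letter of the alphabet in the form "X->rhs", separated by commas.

A->AB, B->C, C->CA

  step 0 ⇒ step 1: BAC ⇒ C·AB·CA
    A ↦ AB
    B ↦ C
    C ↦ CA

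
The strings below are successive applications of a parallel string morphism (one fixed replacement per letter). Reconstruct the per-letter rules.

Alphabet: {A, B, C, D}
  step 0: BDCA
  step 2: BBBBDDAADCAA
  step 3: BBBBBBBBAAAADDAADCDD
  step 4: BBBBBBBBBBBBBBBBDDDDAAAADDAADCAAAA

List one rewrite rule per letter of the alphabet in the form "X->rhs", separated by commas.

  step 3 ⇒ step 4: BBBBBBBBAAAADDAADCDD ⇒ BB·BB·BB·BB·BB·BB·BB·BB·D·D·D·D·AA·AA·D·D·AA·DC·AA·AA
    A ↦ D
    B ↦ BB
    C ↦ DC
    D ↦ AA

A->D, B->BB, C->DC, D->AA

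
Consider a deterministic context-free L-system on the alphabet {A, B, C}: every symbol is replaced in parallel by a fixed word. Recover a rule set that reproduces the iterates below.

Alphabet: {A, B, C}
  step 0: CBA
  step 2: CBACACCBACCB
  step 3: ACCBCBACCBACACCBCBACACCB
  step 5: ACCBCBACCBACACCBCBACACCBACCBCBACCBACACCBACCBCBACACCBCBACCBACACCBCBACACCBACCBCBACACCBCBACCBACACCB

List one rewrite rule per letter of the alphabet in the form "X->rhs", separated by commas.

A->CB, B->CB, C->AC

  step 2 ⇒ step 3: CBACACCBACCB ⇒ AC·CB·CB·AC·CB·AC·AC·CB·CB·AC·AC·CB
    A ↦ CB
    B ↦ CB
    C ↦ AC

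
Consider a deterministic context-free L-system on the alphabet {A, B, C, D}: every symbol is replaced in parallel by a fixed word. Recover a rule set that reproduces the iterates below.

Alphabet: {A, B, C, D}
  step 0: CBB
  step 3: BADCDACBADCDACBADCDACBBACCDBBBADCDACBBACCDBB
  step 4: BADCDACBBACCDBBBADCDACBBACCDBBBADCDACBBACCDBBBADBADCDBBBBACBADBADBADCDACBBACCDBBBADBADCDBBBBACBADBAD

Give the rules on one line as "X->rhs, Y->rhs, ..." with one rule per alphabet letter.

  step 3 ⇒ step 4: BADCDACBADCDACBADCDACBBACCDBBBADCDACBBACCDBB ⇒ BAD·CD·AC·BB·AC·CD·BB·BAD·CD·AC·BB·AC·CD·BB·BAD·CD·AC·BB·AC·CD·BB·BAD·BAD·CD·BB·BB·AC·BAD·BAD·BAD·CD·AC·BB·AC·CD·BB·BAD·BAD·CD·BB·BB·AC·BAD·BAD
    A ↦ CD
    B ↦ BAD
    C ↦ BB
    D ↦ AC

A->CD, B->BAD, C->BB, D->AC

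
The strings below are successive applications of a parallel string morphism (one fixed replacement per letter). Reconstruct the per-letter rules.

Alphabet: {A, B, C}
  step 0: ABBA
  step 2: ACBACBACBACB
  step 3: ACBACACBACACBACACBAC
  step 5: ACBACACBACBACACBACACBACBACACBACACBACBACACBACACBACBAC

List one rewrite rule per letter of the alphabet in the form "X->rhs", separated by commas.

A->AC, B->AC, C->B

  step 2 ⇒ step 3: ACBACBACBACB ⇒ AC·B·AC·AC·B·AC·AC·B·AC·AC·B·AC
    A ↦ AC
    B ↦ AC
    C ↦ B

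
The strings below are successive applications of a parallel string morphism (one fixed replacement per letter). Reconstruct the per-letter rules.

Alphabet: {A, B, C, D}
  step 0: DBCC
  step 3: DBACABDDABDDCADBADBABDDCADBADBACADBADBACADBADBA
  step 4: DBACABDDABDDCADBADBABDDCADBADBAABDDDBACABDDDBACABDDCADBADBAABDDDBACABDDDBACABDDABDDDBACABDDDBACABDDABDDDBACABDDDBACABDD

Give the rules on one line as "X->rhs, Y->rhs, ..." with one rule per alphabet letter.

A->BDD, B->CA, C->A, D->DBA

  step 3 ⇒ step 4: DBACABDDABDDCADBADBABDDCADBADBACADBADBACADBADBA ⇒ DBA·CA·BDD·A·BDD·CA·DBA·DBA·BDD·CA·DBA·DBA·A·BDD·DBA·CA·BDD·DBA·CA·BDD·CA·DBA·DBA·A·BDD·DBA·CA·BDD·DBA·CA·BDD·A·BDD·DBA·CA·BDD·DBA·CA·BDD·A·BDD·DBA·CA·BDD·DBA·CA·BDD
    A ↦ BDD
    B ↦ CA
    C ↦ A
    D ↦ DBA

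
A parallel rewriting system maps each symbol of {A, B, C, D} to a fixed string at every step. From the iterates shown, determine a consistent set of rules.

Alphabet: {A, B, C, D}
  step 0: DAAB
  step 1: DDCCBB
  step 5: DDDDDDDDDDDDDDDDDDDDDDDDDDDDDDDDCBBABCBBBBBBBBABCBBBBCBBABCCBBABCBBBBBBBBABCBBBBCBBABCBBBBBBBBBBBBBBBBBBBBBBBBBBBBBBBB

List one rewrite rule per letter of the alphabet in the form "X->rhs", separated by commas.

  step 0 ⇒ step 1: DAAB ⇒ DD·C·C·BB
    A ↦ C
    B ↦ BB
    D ↦ DD
    C ↦ ABC  (constrained at step 1)

A->C, B->BB, C->ABC, D->DD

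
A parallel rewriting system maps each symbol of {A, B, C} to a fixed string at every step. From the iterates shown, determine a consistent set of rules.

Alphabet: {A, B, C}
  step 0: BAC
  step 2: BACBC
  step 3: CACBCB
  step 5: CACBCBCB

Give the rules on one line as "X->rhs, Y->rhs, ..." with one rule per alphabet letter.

  step 2 ⇒ step 3: BACBC ⇒ C·AC·B·C·B
    A ↦ AC
    B ↦ C
    C ↦ B

A->AC, B->C, C->B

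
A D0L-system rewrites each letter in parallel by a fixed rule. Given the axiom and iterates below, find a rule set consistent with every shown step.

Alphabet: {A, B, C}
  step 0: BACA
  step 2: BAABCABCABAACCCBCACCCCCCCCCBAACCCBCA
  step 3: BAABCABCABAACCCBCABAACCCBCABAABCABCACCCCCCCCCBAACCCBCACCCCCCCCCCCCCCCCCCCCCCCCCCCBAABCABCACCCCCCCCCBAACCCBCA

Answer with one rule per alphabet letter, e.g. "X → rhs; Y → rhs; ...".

A->BCA, B->BAA, C->CCC

  step 2 ⇒ step 3: BAABCABCABAACCCBCACCCCCCCCCBAACCCBCA ⇒ BAA·BCA·BCA·BAA·CCC·BCA·BAA·CCC·BCA·BAA·BCA·BCA·CCC·CCC·CCC·BAA·CCC·BCA·CCC·CCC·CCC·CCC·CCC·CCC·CCC·CCC·CCC·BAA·BCA·BCA·CCC·CCC·CCC·BAA·CCC·BCA
    A ↦ BCA
    B ↦ BAA
    C ↦ CCC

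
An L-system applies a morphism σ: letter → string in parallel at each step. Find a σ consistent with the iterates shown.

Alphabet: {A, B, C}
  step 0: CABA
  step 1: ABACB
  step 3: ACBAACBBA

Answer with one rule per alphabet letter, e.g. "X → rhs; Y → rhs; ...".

A->B, B->AC, C->A

  step 0 ⇒ step 1: CABA ⇒ A·B·AC·B
    A ↦ B
    B ↦ AC
    C ↦ A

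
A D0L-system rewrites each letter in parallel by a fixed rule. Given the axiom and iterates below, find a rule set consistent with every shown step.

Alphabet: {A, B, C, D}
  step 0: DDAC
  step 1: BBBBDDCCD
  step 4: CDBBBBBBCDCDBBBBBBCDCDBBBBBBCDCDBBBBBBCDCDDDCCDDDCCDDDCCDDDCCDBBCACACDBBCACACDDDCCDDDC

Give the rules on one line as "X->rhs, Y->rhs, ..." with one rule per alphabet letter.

  step 0 ⇒ step 1: DDAC ⇒ BB·BB·DDC·CD
    A ↦ DDC
    C ↦ CD
    D ↦ BB
    B ↦ CA  (constrained at step 1)

A->DDC, B->CA, C->CD, D->BB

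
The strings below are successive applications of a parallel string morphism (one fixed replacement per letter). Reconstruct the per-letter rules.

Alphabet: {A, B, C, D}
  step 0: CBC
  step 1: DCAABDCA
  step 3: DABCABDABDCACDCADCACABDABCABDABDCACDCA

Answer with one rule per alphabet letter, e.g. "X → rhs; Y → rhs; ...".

A->C, B->AB, C->DCA, D->DAB

  step 0 ⇒ step 1: CBC ⇒ DCA·AB·DCA
    B ↦ AB
    C ↦ DCA
    A ↦ C  (constrained at step 1)
    D ↦ DAB  (constrained at step 1)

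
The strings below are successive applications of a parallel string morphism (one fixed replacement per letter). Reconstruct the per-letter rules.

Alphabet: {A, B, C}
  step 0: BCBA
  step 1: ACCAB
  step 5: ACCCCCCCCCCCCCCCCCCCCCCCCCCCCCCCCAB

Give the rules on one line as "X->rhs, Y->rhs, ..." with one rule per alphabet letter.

A->B, B->A, C->CC

  step 0 ⇒ step 1: BCBA ⇒ A·CC·A·B
    A ↦ B
    B ↦ A
    C ↦ CC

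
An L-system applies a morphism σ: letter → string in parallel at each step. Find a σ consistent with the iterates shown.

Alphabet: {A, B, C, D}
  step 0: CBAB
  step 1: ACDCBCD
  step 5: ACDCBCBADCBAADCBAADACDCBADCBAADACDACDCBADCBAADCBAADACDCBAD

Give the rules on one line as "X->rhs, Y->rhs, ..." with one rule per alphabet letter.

  step 0 ⇒ step 1: CBAB ⇒ A·CD·CB·CD
    A ↦ CB
    B ↦ CD
    C ↦ A
    D ↦ AD  (constrained at step 1)

A->CB, B->CD, C->A, D->AD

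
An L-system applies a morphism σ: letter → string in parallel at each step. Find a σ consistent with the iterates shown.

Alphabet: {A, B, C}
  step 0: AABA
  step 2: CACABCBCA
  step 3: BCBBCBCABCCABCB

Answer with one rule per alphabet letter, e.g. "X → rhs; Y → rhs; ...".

A->B, B->CA, C->BC

  step 2 ⇒ step 3: CACABCBCA ⇒ BC·B·BC·B·CA·BC·CA·BC·B
    A ↦ B
    B ↦ CA
    C ↦ BC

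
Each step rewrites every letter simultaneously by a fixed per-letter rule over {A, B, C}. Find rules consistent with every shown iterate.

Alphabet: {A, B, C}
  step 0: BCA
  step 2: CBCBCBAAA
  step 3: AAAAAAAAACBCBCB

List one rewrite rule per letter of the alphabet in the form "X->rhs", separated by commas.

  step 2 ⇒ step 3: CBCBCBAAA ⇒ A·AA·A·AA·A·AA·CB·CB·CB
    A ↦ CB
    B ↦ AA
    C ↦ A

A->CB, B->AA, C->A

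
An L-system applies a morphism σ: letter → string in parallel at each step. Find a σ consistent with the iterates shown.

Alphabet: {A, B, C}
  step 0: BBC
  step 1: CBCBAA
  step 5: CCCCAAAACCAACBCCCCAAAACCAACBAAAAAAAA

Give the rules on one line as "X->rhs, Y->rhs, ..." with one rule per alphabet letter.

  step 0 ⇒ step 1: BBC ⇒ CB·CB·AA
    B ↦ CB
    C ↦ AA
    A ↦ C  (constrained at step 1)

A->C, B->CB, C->AA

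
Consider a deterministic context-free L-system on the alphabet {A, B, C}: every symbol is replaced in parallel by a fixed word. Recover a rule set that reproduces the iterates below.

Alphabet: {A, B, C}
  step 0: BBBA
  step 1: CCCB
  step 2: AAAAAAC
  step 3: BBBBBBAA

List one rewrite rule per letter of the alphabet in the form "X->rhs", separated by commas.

  step 2 ⇒ step 3: AAAAAAC ⇒ B·B·B·B·B·B·AA
    A ↦ B
    C ↦ AA
  step 0 ⇒ step 1: BBBA ⇒ C·C·C·B
    B ↦ C

A->B, B->C, C->AA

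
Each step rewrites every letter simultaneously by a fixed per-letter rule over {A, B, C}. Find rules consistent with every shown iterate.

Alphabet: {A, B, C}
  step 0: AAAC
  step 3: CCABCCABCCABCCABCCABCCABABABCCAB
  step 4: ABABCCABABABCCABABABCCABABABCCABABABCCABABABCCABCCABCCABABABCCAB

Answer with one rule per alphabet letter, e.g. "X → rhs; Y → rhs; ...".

A->CC, B->AB, C->AB

  step 3 ⇒ step 4: CCABCCABCCABCCABCCABCCABABABCCAB ⇒ AB·AB·CC·AB·AB·AB·CC·AB·AB·AB·CC·AB·AB·AB·CC·AB·AB·AB·CC·AB·AB·AB·CC·AB·CC·AB·CC·AB·AB·AB·CC·AB
    A ↦ CC
    B ↦ AB
    C ↦ AB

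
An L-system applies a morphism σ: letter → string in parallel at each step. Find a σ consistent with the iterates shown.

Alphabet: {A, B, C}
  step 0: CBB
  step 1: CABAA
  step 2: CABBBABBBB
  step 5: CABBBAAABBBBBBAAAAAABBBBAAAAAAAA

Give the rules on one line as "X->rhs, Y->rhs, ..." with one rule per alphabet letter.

A->BB, B->A, C->CAB

  step 1 ⇒ step 2: CABAA ⇒ CAB·BB·A·BB·BB
    A ↦ BB
    B ↦ A
    C ↦ CAB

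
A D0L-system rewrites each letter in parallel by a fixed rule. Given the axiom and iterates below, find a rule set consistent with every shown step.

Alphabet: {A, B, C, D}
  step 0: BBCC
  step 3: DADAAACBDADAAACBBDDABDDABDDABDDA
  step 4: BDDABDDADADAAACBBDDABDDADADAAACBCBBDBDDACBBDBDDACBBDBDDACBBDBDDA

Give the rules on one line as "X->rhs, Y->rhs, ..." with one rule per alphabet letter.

A->DA, B->CB, C->AA, D->BD

  step 3 ⇒ step 4: DADAAACBDADAAACBBDDABDDABDDABDDA ⇒ BD·DA·BD·DA·DA·DA·AA·CB·BD·DA·BD·DA·DA·DA·AA·CB·CB·BD·BD·DA·CB·BD·BD·DA·CB·BD·BD·DA·CB·BD·BD·DA
    A ↦ DA
    B ↦ CB
    C ↦ AA
    D ↦ BD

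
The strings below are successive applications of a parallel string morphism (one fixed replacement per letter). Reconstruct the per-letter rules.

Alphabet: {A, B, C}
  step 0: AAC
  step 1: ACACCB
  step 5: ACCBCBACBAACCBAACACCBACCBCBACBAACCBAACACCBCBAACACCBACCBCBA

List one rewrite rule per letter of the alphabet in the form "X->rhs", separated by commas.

  step 0 ⇒ step 1: AAC ⇒ AC·AC·CB
    A ↦ AC
    C ↦ CB
    B ↦ A  (constrained at step 1)

A->AC, B->A, C->CB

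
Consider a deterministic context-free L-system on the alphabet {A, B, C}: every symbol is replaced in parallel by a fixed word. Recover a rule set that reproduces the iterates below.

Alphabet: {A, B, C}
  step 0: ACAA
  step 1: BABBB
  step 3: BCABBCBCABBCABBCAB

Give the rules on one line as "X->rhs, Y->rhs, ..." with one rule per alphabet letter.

A->B, B->BC, C->AB

  step 0 ⇒ step 1: ACAA ⇒ B·AB·B·B
    A ↦ B
    C ↦ AB
    B ↦ BC  (constrained at step 1)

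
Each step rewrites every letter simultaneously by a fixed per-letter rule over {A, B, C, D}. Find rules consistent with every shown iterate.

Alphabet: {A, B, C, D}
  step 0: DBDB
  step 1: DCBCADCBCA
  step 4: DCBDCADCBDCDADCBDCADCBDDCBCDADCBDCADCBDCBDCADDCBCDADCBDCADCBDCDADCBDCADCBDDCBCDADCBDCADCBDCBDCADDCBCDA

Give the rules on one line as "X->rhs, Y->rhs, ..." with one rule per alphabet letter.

A->CDA, B->CA, C->D, D->DCB

  step 0 ⇒ step 1: DBDB ⇒ DCB·CA·DCB·CA
    B ↦ CA
    D ↦ DCB
    A ↦ CDA  (constrained at step 1)
    C ↦ D  (constrained at step 1)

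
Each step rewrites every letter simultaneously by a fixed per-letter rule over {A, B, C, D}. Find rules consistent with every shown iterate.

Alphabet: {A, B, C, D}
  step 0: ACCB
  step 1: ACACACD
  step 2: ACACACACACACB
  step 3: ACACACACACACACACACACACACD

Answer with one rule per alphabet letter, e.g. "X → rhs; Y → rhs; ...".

A->AC, B->D, C->AC, D->B

  step 2 ⇒ step 3: ACACACACACACB ⇒ AC·AC·AC·AC·AC·AC·AC·AC·AC·AC·AC·AC·D
    A ↦ AC
    B ↦ D
    C ↦ AC
  step 1 ⇒ step 2: ACACACD ⇒ AC·AC·AC·AC·AC·AC·B
    D ↦ B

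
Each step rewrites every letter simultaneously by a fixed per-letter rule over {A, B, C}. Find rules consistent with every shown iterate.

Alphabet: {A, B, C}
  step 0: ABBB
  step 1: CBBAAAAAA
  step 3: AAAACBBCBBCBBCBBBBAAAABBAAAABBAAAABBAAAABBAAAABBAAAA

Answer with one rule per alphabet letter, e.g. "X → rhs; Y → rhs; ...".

  step 0 ⇒ step 1: ABBB ⇒ CBB·AA·AA·AA
    A ↦ CBB
    B ↦ AA
    C ↦ BB  (constrained at step 1)

A->CBB, B->AA, C->BB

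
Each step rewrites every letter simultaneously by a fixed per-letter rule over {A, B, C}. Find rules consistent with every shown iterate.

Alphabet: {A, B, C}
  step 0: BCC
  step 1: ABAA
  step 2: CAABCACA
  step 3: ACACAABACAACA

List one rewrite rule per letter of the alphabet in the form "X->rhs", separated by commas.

A->CA, B->AB, C->A

  step 2 ⇒ step 3: CAABCACA ⇒ A·CA·CA·AB·A·CA·A·CA
    A ↦ CA
    B ↦ AB
    C ↦ A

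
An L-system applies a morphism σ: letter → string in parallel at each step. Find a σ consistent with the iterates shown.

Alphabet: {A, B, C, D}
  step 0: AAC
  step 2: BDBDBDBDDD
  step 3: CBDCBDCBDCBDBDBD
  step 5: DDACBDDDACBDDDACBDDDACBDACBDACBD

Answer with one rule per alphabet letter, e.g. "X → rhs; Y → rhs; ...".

A->DD, B->C, C->A, D->BD

  step 2 ⇒ step 3: BDBDBDBDDD ⇒ C·BD·C·BD·C·BD·C·BD·BD·BD
    B ↦ C
    D ↦ BD
    A ↦ DD  (constrained at step 0)
    C ↦ A  (constrained at step 0)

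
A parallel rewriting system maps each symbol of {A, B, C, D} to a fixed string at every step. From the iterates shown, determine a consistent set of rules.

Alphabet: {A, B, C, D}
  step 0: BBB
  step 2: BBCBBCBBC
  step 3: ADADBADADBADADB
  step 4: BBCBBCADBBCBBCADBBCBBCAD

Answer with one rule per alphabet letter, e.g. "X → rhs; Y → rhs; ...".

  step 3 ⇒ step 4: ADADBADADBADADB ⇒ B·BC·B·BC·AD·B·BC·B·BC·AD·B·BC·B·BC·AD
    A ↦ B
    B ↦ AD
    D ↦ BC
  step 2 ⇒ step 3: BBCBBCBBC ⇒ AD·AD·B·AD·AD·B·AD·AD·B
    C ↦ B

A->B, B->AD, C->B, D->BC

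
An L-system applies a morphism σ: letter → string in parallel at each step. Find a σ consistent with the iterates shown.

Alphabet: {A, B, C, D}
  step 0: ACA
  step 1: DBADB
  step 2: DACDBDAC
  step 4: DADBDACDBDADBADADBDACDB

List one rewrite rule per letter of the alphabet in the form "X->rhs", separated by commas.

  step 1 ⇒ step 2: DBADB ⇒ DA·C·DB·DA·C
    A ↦ DB
    B ↦ C
    D ↦ DA
  step 0 ⇒ step 1: ACA ⇒ DB·A·DB
    C ↦ A

A->DB, B->C, C->A, D->DA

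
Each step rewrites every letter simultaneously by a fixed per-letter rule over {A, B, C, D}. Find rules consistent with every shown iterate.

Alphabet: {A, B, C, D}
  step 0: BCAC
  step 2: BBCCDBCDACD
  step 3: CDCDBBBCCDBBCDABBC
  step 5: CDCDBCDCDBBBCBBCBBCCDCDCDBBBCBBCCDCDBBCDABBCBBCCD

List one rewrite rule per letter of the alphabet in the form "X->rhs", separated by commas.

  step 2 ⇒ step 3: BBCCDBCDACD ⇒ CD·CD·B·B·BC·CD·B·BC·DA·B·BC
    A ↦ DA
    B ↦ CD
    C ↦ B
    D ↦ BC

A->DA, B->CD, C->B, D->BC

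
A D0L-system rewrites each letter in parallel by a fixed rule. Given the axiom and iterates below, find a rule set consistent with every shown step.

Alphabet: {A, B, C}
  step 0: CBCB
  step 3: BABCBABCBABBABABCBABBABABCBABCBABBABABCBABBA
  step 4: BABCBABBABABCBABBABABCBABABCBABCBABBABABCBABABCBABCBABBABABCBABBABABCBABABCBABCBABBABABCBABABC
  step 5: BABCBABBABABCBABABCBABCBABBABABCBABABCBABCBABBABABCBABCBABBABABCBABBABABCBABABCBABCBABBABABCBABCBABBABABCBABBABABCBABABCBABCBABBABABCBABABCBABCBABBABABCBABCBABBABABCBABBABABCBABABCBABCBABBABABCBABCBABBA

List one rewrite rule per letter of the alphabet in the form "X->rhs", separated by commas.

A->BC, B->BA, C->BBA

  step 4 ⇒ step 5: BABCBABBABABCBABBABABCBABABCBABCBABBABABCBABABCBABCBABBABABCBABBABABCBABABCBABCBABBABABCBABABC ⇒ BA·BC·BA·BBA·BA·BC·BA·BA·BC·BA·BC·BA·BBA·BA·BC·BA·BA·BC·BA·BC·BA·BBA·BA·BC·BA·BC·BA·BBA·BA·BC·BA·BBA·BA·BC·BA·BA·BC·BA·BC·BA·BBA·BA·BC·BA·BC·BA·BBA·BA·BC·BA·BBA·BA·BC·BA·BA·BC·BA·BC·BA·BBA·BA·BC·BA·BA·BC·BA·BC·BA·BBA·BA·BC·BA·BC·BA·BBA·BA·BC·BA·BBA·BA·BC·BA·BA·BC·BA·BC·BA·BBA·BA·BC·BA·BC·BA·BBA
    A ↦ BC
    B ↦ BA
    C ↦ BBA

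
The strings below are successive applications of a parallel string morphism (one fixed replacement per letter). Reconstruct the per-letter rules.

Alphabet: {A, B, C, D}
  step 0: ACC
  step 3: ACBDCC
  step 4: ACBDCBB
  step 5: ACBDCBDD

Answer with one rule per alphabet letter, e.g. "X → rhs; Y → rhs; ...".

  step 4 ⇒ step 5: ACBDCBB ⇒ AC·B·D·C·B·D·D
    A ↦ AC
    B ↦ D
    C ↦ B
    D ↦ C

A->AC, B->D, C->B, D->C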